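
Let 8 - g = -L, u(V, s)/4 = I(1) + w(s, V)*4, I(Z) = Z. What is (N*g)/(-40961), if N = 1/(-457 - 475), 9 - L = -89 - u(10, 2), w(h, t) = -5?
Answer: 15/19087826 ≈ 7.8584e-7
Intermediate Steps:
u(V, s) = -76 (u(V, s) = 4*(1 - 5*4) = 4*(1 - 20) = 4*(-19) = -76)
L = 22 (L = 9 - (-89 - 1*(-76)) = 9 - (-89 + 76) = 9 - 1*(-13) = 9 + 13 = 22)
N = -1/932 (N = 1/(-932) = -1/932 ≈ -0.0010730)
g = 30 (g = 8 - (-1)*22 = 8 - 1*(-22) = 8 + 22 = 30)
(N*g)/(-40961) = -1/932*30/(-40961) = -15/466*(-1/40961) = 15/19087826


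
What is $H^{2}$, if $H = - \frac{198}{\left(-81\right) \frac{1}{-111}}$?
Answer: $\frac{662596}{9} \approx 73622.0$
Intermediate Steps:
$H = - \frac{814}{3}$ ($H = - \frac{198}{\left(-81\right) \left(- \frac{1}{111}\right)} = - \frac{198}{\frac{27}{37}} = \left(-198\right) \frac{37}{27} = - \frac{814}{3} \approx -271.33$)
$H^{2} = \left(- \frac{814}{3}\right)^{2} = \frac{662596}{9}$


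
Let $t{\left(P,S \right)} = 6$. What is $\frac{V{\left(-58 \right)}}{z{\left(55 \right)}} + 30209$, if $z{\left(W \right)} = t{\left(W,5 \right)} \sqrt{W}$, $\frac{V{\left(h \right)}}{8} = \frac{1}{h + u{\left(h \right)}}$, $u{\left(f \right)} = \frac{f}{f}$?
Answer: $30209 - \frac{4 \sqrt{55}}{9405} \approx 30209.0$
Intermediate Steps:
$u{\left(f \right)} = 1$
$V{\left(h \right)} = \frac{8}{1 + h}$ ($V{\left(h \right)} = \frac{8}{h + 1} = \frac{8}{1 + h}$)
$z{\left(W \right)} = 6 \sqrt{W}$
$\frac{V{\left(-58 \right)}}{z{\left(55 \right)}} + 30209 = \frac{8 \frac{1}{1 - 58}}{6 \sqrt{55}} + 30209 = \frac{8}{-57} \frac{\sqrt{55}}{330} + 30209 = 8 \left(- \frac{1}{57}\right) \frac{\sqrt{55}}{330} + 30209 = - \frac{8 \frac{\sqrt{55}}{330}}{57} + 30209 = - \frac{4 \sqrt{55}}{9405} + 30209 = 30209 - \frac{4 \sqrt{55}}{9405}$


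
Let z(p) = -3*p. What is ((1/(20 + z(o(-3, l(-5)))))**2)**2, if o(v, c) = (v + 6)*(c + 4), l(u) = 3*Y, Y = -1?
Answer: 1/14641 ≈ 6.8301e-5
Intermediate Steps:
l(u) = -3 (l(u) = 3*(-1) = -3)
o(v, c) = (4 + c)*(6 + v) (o(v, c) = (6 + v)*(4 + c) = (4 + c)*(6 + v))
((1/(20 + z(o(-3, l(-5)))))**2)**2 = ((1/(20 - 3*(24 + 4*(-3) + 6*(-3) - 3*(-3))))**2)**2 = ((1/(20 - 3*(24 - 12 - 18 + 9)))**2)**2 = ((1/(20 - 3*3))**2)**2 = ((1/(20 - 9))**2)**2 = ((1/11)**2)**2 = (1/121)**2 = 1/14641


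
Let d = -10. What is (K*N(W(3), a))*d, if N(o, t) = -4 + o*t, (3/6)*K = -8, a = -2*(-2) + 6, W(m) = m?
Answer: 4160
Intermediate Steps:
a = 10 (a = 4 + 6 = 10)
K = -16 (K = 2*(-8) = -16)
(K*N(W(3), a))*d = -16*(-4 + 3*10)*(-10) = -16*(-4 + 30)*(-10) = -16*26*(-10) = -416*(-10) = 4160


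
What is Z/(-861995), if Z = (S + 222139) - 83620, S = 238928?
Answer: -377447/861995 ≈ -0.43788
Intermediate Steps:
Z = 377447 (Z = (238928 + 222139) - 83620 = 461067 - 83620 = 377447)
Z/(-861995) = 377447/(-861995) = 377447*(-1/861995) = -377447/861995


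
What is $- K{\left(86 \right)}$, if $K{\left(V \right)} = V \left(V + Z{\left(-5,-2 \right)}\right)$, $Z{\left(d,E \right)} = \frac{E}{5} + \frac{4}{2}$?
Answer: $- \frac{37668}{5} \approx -7533.6$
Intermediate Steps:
$Z{\left(d,E \right)} = 2 + \frac{E}{5}$ ($Z{\left(d,E \right)} = E \frac{1}{5} + 4 \cdot \frac{1}{2} = \frac{E}{5} + 2 = 2 + \frac{E}{5}$)
$K{\left(V \right)} = V \left(\frac{8}{5} + V\right)$ ($K{\left(V \right)} = V \left(V + \left(2 + \frac{1}{5} \left(-2\right)\right)\right) = V \left(V + \left(2 - \frac{2}{5}\right)\right) = V \left(V + \frac{8}{5}\right) = V \left(\frac{8}{5} + V\right)$)
$- K{\left(86 \right)} = - \frac{86 \left(8 + 5 \cdot 86\right)}{5} = - \frac{86 \left(8 + 430\right)}{5} = - \frac{86 \cdot 438}{5} = \left(-1\right) \frac{37668}{5} = - \frac{37668}{5}$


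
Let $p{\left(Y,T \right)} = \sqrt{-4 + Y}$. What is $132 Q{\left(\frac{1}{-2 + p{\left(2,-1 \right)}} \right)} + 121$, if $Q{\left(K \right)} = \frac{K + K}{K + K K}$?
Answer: $\frac{11 \left(35 \sqrt{2} + 59 i\right)}{i + \sqrt{2}} \approx 473.0 + 124.45 i$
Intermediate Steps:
$Q{\left(K \right)} = \frac{2 K}{K + K^{2}}$
$132 Q{\left(\frac{1}{-2 + p{\left(2,-1 \right)}} \right)} + 121 = 132 \frac{2}{1 + \frac{1}{-2 + \sqrt{-4 + 2}}} + 121 = 132 \frac{2}{1 + \frac{1}{-2 + \sqrt{-2}}} + 121 = 132 \frac{2}{1 + \frac{1}{-2 + i \sqrt{2}}} + 121 = \frac{264}{1 + \frac{1}{-2 + i \sqrt{2}}} + 121 = 121 + \frac{264}{1 + \frac{1}{-2 + i \sqrt{2}}}$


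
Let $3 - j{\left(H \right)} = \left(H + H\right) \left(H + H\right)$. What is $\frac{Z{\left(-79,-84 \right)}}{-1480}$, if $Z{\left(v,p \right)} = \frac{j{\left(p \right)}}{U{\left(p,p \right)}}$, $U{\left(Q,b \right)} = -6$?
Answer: $- \frac{9407}{2960} \approx -3.178$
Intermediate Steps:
$j{\left(H \right)} = 3 - 4 H^{2}$ ($j{\left(H \right)} = 3 - \left(H + H\right) \left(H + H\right) = 3 - 2 H 2 H = 3 - 4 H^{2}$)
$Z{\left(v,p \right)} = - \frac{1}{2} + \frac{2 p^{2}}{3}$ ($Z{\left(v,p \right)} = \frac{3 - 4 p^{2}}{-6} = \left(3 - 4 p^{2}\right) \left(- \frac{1}{6}\right) = - \frac{1}{2} + \frac{2 p^{2}}{3}$)
$\frac{Z{\left(-79,-84 \right)}}{-1480} = \frac{- \frac{1}{2} + \frac{2 \left(-84\right)^{2}}{3}}{-1480} = \left(- \frac{1}{2} + \frac{2}{3} \cdot 7056\right) \left(- \frac{1}{1480}\right) = \left(- \frac{1}{2} + 4704\right) \left(- \frac{1}{1480}\right) = \frac{9407}{2} \left(- \frac{1}{1480}\right) = - \frac{9407}{2960}$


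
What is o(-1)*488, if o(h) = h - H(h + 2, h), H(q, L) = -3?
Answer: 976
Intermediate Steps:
o(h) = 3 + h (o(h) = h - 1*(-3) = h + 3 = 3 + h)
o(-1)*488 = (3 - 1)*488 = 2*488 = 976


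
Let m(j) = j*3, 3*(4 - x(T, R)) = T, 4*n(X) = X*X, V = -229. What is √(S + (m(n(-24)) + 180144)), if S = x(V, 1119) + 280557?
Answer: 2*√1037730/3 ≈ 679.13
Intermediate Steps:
n(X) = X²/4 (n(X) = (X*X)/4 = X²/4)
x(T, R) = 4 - T/3
m(j) = 3*j
S = 841912/3 (S = (4 - ⅓*(-229)) + 280557 = (4 + 229/3) + 280557 = 241/3 + 280557 = 841912/3 ≈ 2.8064e+5)
√(S + (m(n(-24)) + 180144)) = √(841912/3 + (3*((¼)*(-24)²) + 180144)) = √(841912/3 + (3*((¼)*576) + 180144)) = √(841912/3 + (3*144 + 180144)) = √(841912/3 + (432 + 180144)) = √(841912/3 + 180576) = √(1383640/3) = 2*√1037730/3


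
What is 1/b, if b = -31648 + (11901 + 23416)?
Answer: 1/3669 ≈ 0.00027255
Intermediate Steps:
b = 3669 (b = -31648 + 35317 = 3669)
1/b = 1/3669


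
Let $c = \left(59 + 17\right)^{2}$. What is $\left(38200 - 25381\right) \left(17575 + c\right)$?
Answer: $299336469$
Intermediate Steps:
$c = 5776$ ($c = 76^{2} = 5776$)
$\left(38200 - 25381\right) \left(17575 + c\right) = \left(38200 - 25381\right) \left(17575 + 5776\right) = 12819 \cdot 23351 = 299336469$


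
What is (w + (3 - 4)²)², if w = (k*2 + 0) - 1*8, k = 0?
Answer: 49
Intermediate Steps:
w = -8 (w = (0*2 + 0) - 1*8 = (0 + 0) - 8 = 0 - 8 = -8)
(w + (3 - 4)²)² = (-8 + (3 - 4)²)² = (-8 + (-1)²)² = (-8 + 1)² = (-7)² = 49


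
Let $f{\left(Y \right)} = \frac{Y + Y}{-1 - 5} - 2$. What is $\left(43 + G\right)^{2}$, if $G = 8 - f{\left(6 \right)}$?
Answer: $3025$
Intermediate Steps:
$f{\left(Y \right)} = -2 - \frac{Y}{3}$ ($f{\left(Y \right)} = \frac{2 Y}{-6} - 2 = 2 Y \left(- \frac{1}{6}\right) - 2 = - \frac{Y}{3} - 2 = -2 - \frac{Y}{3}$)
$G = 12$ ($G = 8 - \left(-2 - 2\right) = 8 - -4 = 8 + 4 = 12$)
$\left(43 + G\right)^{2} = \left(43 + 12\right)^{2} = 55^{2} = 3025$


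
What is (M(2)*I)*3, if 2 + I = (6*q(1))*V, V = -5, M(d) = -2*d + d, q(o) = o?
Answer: 192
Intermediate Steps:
M(d) = -d
I = -32 (I = -2 + (6*1)*(-5) = -2 + 6*(-5) = -2 - 30 = -32)
(M(2)*I)*3 = (-1*2*(-32))*3 = -2*(-32)*3 = 64*3 = 192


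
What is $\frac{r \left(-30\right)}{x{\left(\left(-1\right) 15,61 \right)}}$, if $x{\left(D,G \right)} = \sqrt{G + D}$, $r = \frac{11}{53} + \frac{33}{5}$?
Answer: $- \frac{5412 \sqrt{46}}{1219} \approx -30.112$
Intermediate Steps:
$r = \frac{1804}{265}$ ($r = 11 \cdot \frac{1}{53} + 33 \cdot \frac{1}{5} = \frac{11}{53} + \frac{33}{5} = \frac{1804}{265} \approx 6.8075$)
$x{\left(D,G \right)} = \sqrt{D + G}$
$\frac{r \left(-30\right)}{x{\left(\left(-1\right) 15,61 \right)}} = \frac{\frac{1804}{265} \left(-30\right)}{\sqrt{\left(-1\right) 15 + 61}} = - \frac{10824}{53 \sqrt{-15 + 61}} = - \frac{10824}{53 \sqrt{46}} = - \frac{10824 \frac{\sqrt{46}}{46}}{53} = - \frac{5412 \sqrt{46}}{1219}$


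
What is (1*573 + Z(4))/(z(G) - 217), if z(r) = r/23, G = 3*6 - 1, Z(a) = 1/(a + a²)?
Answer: -263603/99480 ≈ -2.6498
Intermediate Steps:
G = 17 (G = 18 - 1 = 17)
z(r) = r/23 (z(r) = r*(1/23) = r/23)
(1*573 + Z(4))/(z(G) - 217) = (1*573 + 1/(4*(1 + 4)))/((1/23)*17 - 217) = (573 + (¼)/5)/(17/23 - 217) = (573 + (¼)*(⅕))/(-4974/23) = (573 + 1/20)*(-23/4974) = (11461/20)*(-23/4974) = -263603/99480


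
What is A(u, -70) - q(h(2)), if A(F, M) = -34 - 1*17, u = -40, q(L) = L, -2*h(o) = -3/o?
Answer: -207/4 ≈ -51.750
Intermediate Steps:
h(o) = 3/(2*o) (h(o) = -(-3)/(2*o) = 3/(2*o))
A(F, M) = -51 (A(F, M) = -34 - 17 = -51)
A(u, -70) - q(h(2)) = -51 - 3/(2*2) = -51 - 1*3/4 = -51 - 3/4 = -207/4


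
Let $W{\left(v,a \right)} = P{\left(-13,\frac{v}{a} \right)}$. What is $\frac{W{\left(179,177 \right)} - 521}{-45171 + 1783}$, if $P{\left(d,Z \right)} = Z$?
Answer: $\frac{46019}{3839838} \approx 0.011985$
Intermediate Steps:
$W{\left(v,a \right)} = \frac{v}{a}$
$\frac{W{\left(179,177 \right)} - 521}{-45171 + 1783} = \frac{\frac{179}{177} - 521}{-45171 + 1783} = \frac{179 \cdot \frac{1}{177} - 521}{-43388} = \left(\frac{179}{177} - 521\right) \left(- \frac{1}{43388}\right) = \left(- \frac{92038}{177}\right) \left(- \frac{1}{43388}\right) = \frac{46019}{3839838}$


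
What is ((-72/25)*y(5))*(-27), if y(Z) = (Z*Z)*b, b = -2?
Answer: -3888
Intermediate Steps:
y(Z) = -2*Z**2 (y(Z) = (Z*Z)*(-2) = Z**2*(-2) = -2*Z**2)
((-72/25)*y(5))*(-27) = ((-72/25)*(-2*5**2))*(-27) = ((-72*1/25)*(-2*25))*(-27) = -72/25*(-50)*(-27) = 144*(-27) = -3888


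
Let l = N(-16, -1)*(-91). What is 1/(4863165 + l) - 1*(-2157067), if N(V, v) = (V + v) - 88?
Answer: 10510783512241/4872720 ≈ 2.1571e+6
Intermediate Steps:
N(V, v) = -88 + V + v
l = 9555 (l = (-88 - 16 - 1)*(-91) = -105*(-91) = 9555)
1/(4863165 + l) - 1*(-2157067) = 1/(4863165 + 9555) - 1*(-2157067) = 1/4872720 + 2157067 = 10510783512241/4872720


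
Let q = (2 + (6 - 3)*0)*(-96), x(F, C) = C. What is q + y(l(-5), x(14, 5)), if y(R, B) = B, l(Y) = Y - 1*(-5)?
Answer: -187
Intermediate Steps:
l(Y) = 5 + Y (l(Y) = Y + 5 = 5 + Y)
q = -192 (q = (2 + 3*0)*(-96) = (2 + 0)*(-96) = 2*(-96) = -192)
q + y(l(-5), x(14, 5)) = -192 + 5 = -187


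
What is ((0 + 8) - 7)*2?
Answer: 2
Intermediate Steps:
((0 + 8) - 7)*2 = (8 - 7)*2 = 1*2 = 2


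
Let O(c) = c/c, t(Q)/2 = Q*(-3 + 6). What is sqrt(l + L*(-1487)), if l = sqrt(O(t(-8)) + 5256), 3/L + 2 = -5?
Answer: sqrt(31227 + 49*sqrt(5257))/7 ≈ 26.642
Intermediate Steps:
t(Q) = 6*Q (t(Q) = 2*(Q*(-3 + 6)) = 2*(Q*3) = 2*(3*Q) = 6*Q)
L = -3/7 (L = 3/(-2 - 5) = 3/(-7) = 3*(-1/7) = -3/7 ≈ -0.42857)
O(c) = 1
l = sqrt(5257) (l = sqrt(1 + 5256) = sqrt(5257) ≈ 72.505)
sqrt(l + L*(-1487)) = sqrt(sqrt(5257) - 3/7*(-1487)) = sqrt(sqrt(5257) + 4461/7) = sqrt(4461/7 + sqrt(5257))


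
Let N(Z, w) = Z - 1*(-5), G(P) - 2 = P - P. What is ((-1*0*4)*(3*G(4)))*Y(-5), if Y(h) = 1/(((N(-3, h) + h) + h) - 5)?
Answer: 0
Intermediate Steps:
G(P) = 2 (G(P) = 2 + (P - P) = 2 + 0 = 2)
N(Z, w) = 5 + Z (N(Z, w) = Z + 5 = 5 + Z)
Y(h) = 1/(-3 + 2*h) (Y(h) = 1/((((5 - 3) + h) + h) - 5) = 1/(((2 + h) + h) - 5) = 1/((2 + 2*h) - 5) = 1/(-3 + 2*h))
((-1*0*4)*(3*G(4)))*Y(-5) = ((-1*0*4)*(3*2))/(-3 + 2*(-5)) = ((0*4)*6)/(-3 - 10) = (0*6)/(-13) = 0*(-1/13) = 0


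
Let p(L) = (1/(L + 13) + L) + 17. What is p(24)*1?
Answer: 1518/37 ≈ 41.027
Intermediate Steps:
p(L) = 17 + L + 1/(13 + L) (p(L) = (1/(13 + L) + L) + 17 = (L + 1/(13 + L)) + 17 = 17 + L + 1/(13 + L))
p(24)*1 = ((222 + 24² + 30*24)/(13 + 24))*1 = ((222 + 576 + 720)/37)*1 = ((1/37)*1518)*1 = (1518/37)*1 = 1518/37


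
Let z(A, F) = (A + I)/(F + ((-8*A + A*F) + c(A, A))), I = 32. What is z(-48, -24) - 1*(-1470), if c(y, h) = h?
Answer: 269008/183 ≈ 1470.0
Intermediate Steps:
z(A, F) = (32 + A)/(F - 7*A + A*F) (z(A, F) = (A + 32)/(F + ((-8*A + A*F) + A)) = (32 + A)/(F + (-7*A + A*F)) = (32 + A)/(F - 7*A + A*F))
z(-48, -24) - 1*(-1470) = (32 - 48)/(-24 - 7*(-48) - 48*(-24)) - 1*(-1470) = -16/(-24 + 336 + 1152) + 1470 = -16/1464 + 1470 = (1/1464)*(-16) + 1470 = -2/183 + 1470 = 269008/183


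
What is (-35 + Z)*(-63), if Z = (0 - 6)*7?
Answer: 4851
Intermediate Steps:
Z = -42 (Z = -6*7 = -42)
(-35 + Z)*(-63) = (-35 - 42)*(-63) = -77*(-63) = 4851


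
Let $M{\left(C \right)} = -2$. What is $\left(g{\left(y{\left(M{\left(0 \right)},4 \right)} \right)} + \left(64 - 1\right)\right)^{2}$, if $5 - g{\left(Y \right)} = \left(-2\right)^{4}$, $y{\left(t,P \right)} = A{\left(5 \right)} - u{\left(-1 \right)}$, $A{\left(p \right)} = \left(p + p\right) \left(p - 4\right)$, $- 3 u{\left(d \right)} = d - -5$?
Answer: $2704$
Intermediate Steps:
$u{\left(d \right)} = - \frac{5}{3} - \frac{d}{3}$ ($u{\left(d \right)} = - \frac{d - -5}{3} = - \frac{d + 5}{3} = - \frac{5 + d}{3} = - \frac{5}{3} - \frac{d}{3}$)
$A{\left(p \right)} = 2 p \left(-4 + p\right)$
$y{\left(t,P \right)} = \frac{34}{3}$ ($y{\left(t,P \right)} = 2 \cdot 5 \left(-4 + 5\right) - \left(- \frac{5}{3} - - \frac{1}{3}\right) = 2 \cdot 5 \cdot 1 - \left(- \frac{5}{3} + \frac{1}{3}\right) = 10 - - \frac{4}{3} = 10 + \frac{4}{3} = \frac{34}{3}$)
$g{\left(Y \right)} = -11$ ($g{\left(Y \right)} = 5 - \left(-2\right)^{4} = 5 - 16 = -11$)
$\left(g{\left(y{\left(M{\left(0 \right)},4 \right)} \right)} + \left(64 - 1\right)\right)^{2} = \left(-11 + \left(64 - 1\right)\right)^{2} = \left(-11 + 63\right)^{2} = 52^{2} = 2704$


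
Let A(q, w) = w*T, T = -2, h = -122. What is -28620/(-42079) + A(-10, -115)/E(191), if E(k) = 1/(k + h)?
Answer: 667822350/42079 ≈ 15871.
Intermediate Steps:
E(k) = 1/(-122 + k) (E(k) = 1/(k - 122) = 1/(-122 + k))
A(q, w) = -2*w (A(q, w) = w*(-2) = -2*w)
-28620/(-42079) + A(-10, -115)/E(191) = -28620/(-42079) + (-2*(-115))/(1/(-122 + 191)) = -28620*(-1/42079) + 230/(1/69) = 28620/42079 + 230/(1/69) = 28620/42079 + 230*69 = 28620/42079 + 15870 = 667822350/42079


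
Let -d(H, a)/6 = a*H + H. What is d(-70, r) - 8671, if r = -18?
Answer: -15811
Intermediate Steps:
d(H, a) = -6*H - 6*H*a (d(H, a) = -6*(a*H + H) = -6*(H*a + H) = -6*(H + H*a) = -6*H - 6*H*a)
d(-70, r) - 8671 = -6*(-70)*(1 - 18) - 8671 = -6*(-70)*(-17) - 8671 = -7140 - 8671 = -15811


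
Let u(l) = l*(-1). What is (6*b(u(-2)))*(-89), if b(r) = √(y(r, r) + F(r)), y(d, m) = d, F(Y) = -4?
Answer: -534*I*√2 ≈ -755.19*I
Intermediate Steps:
u(l) = -l
b(r) = √(-4 + r) (b(r) = √(r - 4) = √(-4 + r))
(6*b(u(-2)))*(-89) = (6*√(-4 - 1*(-2)))*(-89) = (6*√(-4 + 2))*(-89) = (6*√(-2))*(-89) = (6*(I*√2))*(-89) = (6*I*√2)*(-89) = -534*I*√2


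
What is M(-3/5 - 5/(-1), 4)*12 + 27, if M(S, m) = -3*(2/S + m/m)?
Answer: -279/11 ≈ -25.364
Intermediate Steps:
M(S, m) = -3 - 6/S (M(S, m) = -3*(2/S + 1) = -3*(1 + 2/S) = -3 - 6/S)
M(-3/5 - 5/(-1), 4)*12 + 27 = (-3 - 6/(-3/5 - 5/(-1)))*12 + 27 = (-3 - 6/(-3*⅕ - 5*(-1)))*12 + 27 = (-3 - 6/(-⅗ + 5))*12 + 27 = (-3 - 6/22/5)*12 + 27 = (-3 - 6*5/22)*12 + 27 = (-3 - 15/11)*12 + 27 = -48/11*12 + 27 = -576/11 + 27 = -279/11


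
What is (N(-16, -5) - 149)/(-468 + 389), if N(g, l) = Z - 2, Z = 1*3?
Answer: 148/79 ≈ 1.8734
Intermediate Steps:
Z = 3
N(g, l) = 1 (N(g, l) = 3 - 2 = 1)
(N(-16, -5) - 149)/(-468 + 389) = (1 - 149)/(-468 + 389) = -148/(-79) = -148*(-1/79) = 148/79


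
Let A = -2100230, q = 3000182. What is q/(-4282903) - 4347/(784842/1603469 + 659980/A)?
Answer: -6270000382497206793695/252730355508974512 ≈ -24809.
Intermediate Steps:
q/(-4282903) - 4347/(784842/1603469 + 659980/A) = 3000182/(-4282903) - 4347/(784842/1603469 + 659980/(-2100230)) = 3000182*(-1/4282903) - 4347/(784842*(1/1603469) + 659980*(-1/2100230)) = -3000182/4282903 - 4347/(784842/1603469 - 65998/210023) = -3000182/4282903 - 4347/59009124304/336765369787 = -3000182/4282903 - 4347*336765369787/59009124304 = -3000182/4282903 - 1463919062464089/59009124304 = -6270000382497206793695/252730355508974512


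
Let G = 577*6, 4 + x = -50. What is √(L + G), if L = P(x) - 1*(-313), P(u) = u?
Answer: 61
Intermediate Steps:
x = -54 (x = -4 - 50 = -54)
G = 3462
L = 259 (L = -54 - 1*(-313) = -54 + 313 = 259)
√(L + G) = √(259 + 3462) = √3721 = 61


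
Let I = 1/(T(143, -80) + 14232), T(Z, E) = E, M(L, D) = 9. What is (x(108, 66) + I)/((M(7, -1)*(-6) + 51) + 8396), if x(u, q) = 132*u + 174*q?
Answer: 364272481/118777736 ≈ 3.0668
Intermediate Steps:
I = 1/14152 (I = 1/(-80 + 14232) = 1/14152 ≈ 7.0661e-5)
(x(108, 66) + I)/((M(7, -1)*(-6) + 51) + 8396) = ((132*108 + 174*66) + 1/14152)/((9*(-6) + 51) + 8396) = ((14256 + 11484) + 1/14152)/((-54 + 51) + 8396) = (25740 + 1/14152)/(-3 + 8396) = (364272481/14152)/8393 = (364272481/14152)*(1/8393) = 364272481/118777736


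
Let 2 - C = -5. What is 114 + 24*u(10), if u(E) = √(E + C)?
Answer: 114 + 24*√17 ≈ 212.95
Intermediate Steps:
C = 7 (C = 2 - 1*(-5) = 2 + 5 = 7)
u(E) = √(7 + E) (u(E) = √(E + 7) = √(7 + E))
114 + 24*u(10) = 114 + 24*√(7 + 10) = 114 + 24*√17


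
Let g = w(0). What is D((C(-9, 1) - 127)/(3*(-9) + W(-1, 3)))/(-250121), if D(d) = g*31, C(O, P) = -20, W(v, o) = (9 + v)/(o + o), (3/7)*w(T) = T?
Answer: 0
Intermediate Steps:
w(T) = 7*T/3
W(v, o) = (9 + v)/(2*o) (W(v, o) = (9 + v)/((2*o)) = (9 + v)*(1/(2*o)) = (9 + v)/(2*o))
g = 0 (g = (7/3)*0 = 0)
D(d) = 0 (D(d) = 0*31 = 0)
D((C(-9, 1) - 127)/(3*(-9) + W(-1, 3)))/(-250121) = 0/(-250121) = 0*(-1/250121) = 0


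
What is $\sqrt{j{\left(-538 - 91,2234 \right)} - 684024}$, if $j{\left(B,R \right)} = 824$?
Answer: $40 i \sqrt{427} \approx 826.56 i$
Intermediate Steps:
$\sqrt{j{\left(-538 - 91,2234 \right)} - 684024} = \sqrt{824 - 684024} = \sqrt{-683200} = 40 i \sqrt{427}$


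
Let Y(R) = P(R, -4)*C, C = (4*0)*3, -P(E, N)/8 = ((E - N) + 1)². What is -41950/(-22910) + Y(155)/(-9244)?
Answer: 4195/2291 ≈ 1.8311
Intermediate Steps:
P(E, N) = -8*(1 + E - N)² (P(E, N) = -8*((E - N) + 1)² = -8*(1 + E - N)²)
C = 0 (C = 0*3 = 0)
Y(R) = 0 (Y(R) = -8*(1 + R - 1*(-4))²*0 = -8*(1 + R + 4)²*0 = -8*(5 + R)²*0 = 0)
-41950/(-22910) + Y(155)/(-9244) = -41950/(-22910) + 0/(-9244) = -41950*(-1/22910) + 0*(-1/9244) = 4195/2291 + 0 = 4195/2291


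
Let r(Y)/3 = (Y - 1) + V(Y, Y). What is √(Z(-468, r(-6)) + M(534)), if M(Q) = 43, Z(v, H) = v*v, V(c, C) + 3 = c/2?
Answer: √219067 ≈ 468.05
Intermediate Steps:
V(c, C) = -3 + c/2
r(Y) = -12 + 9*Y/2 (r(Y) = 3*((Y - 1) + (-3 + Y/2)) = 3*((-1 + Y) + (-3 + Y/2)) = 3*(-4 + 3*Y/2) = -12 + 9*Y/2)
Z(v, H) = v²
√(Z(-468, r(-6)) + M(534)) = √((-468)² + 43) = √(219024 + 43) = √219067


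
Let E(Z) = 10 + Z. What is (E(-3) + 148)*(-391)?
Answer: -60605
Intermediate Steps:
(E(-3) + 148)*(-391) = ((10 - 3) + 148)*(-391) = (7 + 148)*(-391) = 155*(-391) = -60605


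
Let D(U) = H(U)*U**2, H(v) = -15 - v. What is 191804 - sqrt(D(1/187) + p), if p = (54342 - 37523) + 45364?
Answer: 191804 - sqrt(76039297123141)/34969 ≈ 1.9155e+5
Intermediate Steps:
D(U) = U**2*(-15 - U) (D(U) = (-15 - U)*U**2 = U**2*(-15 - U))
p = 62183 (p = 16819 + 45364 = 62183)
191804 - sqrt(D(1/187) + p) = 191804 - sqrt((1/187)**2*(-15 - 1/187) + 62183) = 191804 - sqrt((1/187)**2*(-15 - 1*1/187) + 62183) = 191804 - sqrt((-15 - 1/187)/34969 + 62183) = 191804 - sqrt((1/34969)*(-2806/187) + 62183) = 191804 - sqrt(-2806/6539203 + 62183) = 191804 - sqrt(406627257343/6539203) = 191804 - sqrt(76039297123141)/34969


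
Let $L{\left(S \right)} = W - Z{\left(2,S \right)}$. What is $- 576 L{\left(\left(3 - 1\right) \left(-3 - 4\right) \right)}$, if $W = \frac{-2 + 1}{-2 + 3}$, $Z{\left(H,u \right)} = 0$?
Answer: $576$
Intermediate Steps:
$W = -1$ ($W = - 1^{-1} = \left(-1\right) 1 = -1$)
$L{\left(S \right)} = -1$ ($L{\left(S \right)} = -1 - 0 = -1 + 0 = -1$)
$- 576 L{\left(\left(3 - 1\right) \left(-3 - 4\right) \right)} = \left(-576\right) \left(-1\right) = 576$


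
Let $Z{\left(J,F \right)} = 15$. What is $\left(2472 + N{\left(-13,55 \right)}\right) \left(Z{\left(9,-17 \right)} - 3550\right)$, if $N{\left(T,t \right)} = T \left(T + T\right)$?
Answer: $-9933350$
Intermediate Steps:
$N{\left(T,t \right)} = 2 T^{2}$ ($N{\left(T,t \right)} = T 2 T = 2 T^{2}$)
$\left(2472 + N{\left(-13,55 \right)}\right) \left(Z{\left(9,-17 \right)} - 3550\right) = \left(2472 + 2 \left(-13\right)^{2}\right) \left(15 - 3550\right) = \left(2472 + 2 \cdot 169\right) \left(-3535\right) = \left(2472 + 338\right) \left(-3535\right) = 2810 \left(-3535\right) = -9933350$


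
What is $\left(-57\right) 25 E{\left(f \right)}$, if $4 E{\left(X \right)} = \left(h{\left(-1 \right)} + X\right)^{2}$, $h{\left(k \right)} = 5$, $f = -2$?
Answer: $- \frac{12825}{4} \approx -3206.3$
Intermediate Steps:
$E{\left(X \right)} = \frac{\left(5 + X\right)^{2}}{4}$
$\left(-57\right) 25 E{\left(f \right)} = \left(-57\right) 25 \frac{\left(5 - 2\right)^{2}}{4} = - 1425 \frac{3^{2}}{4} = - 1425 \cdot \frac{1}{4} \cdot 9 = \left(-1425\right) \frac{9}{4} = - \frac{12825}{4}$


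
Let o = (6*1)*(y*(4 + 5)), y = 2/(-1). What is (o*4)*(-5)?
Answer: 2160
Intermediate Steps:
y = -2 (y = 2*(-1) = -2)
o = -108 (o = (6*1)*(-2*(4 + 5)) = 6*(-2*9) = 6*(-18) = -108)
(o*4)*(-5) = -108*4*(-5) = -432*(-5) = 2160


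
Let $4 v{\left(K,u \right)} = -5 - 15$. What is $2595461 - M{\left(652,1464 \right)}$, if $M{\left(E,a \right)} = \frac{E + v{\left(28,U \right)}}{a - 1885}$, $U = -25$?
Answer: $\frac{1092689728}{421} \approx 2.5955 \cdot 10^{6}$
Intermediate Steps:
$v{\left(K,u \right)} = -5$ ($v{\left(K,u \right)} = \frac{-5 - 15}{4} = \frac{1}{4} \left(-20\right) = -5$)
$M{\left(E,a \right)} = \frac{-5 + E}{-1885 + a}$ ($M{\left(E,a \right)} = \frac{E - 5}{a - 1885} = \frac{-5 + E}{a - 1885} = \frac{-5 + E}{-1885 + a}$)
$2595461 - M{\left(652,1464 \right)} = 2595461 - \frac{-5 + 652}{-1885 + 1464} = 2595461 - \frac{1}{-421} \cdot 647 = 2595461 - \left(- \frac{1}{421}\right) 647 = 2595461 - - \frac{647}{421} = 2595461 + \frac{647}{421} = \frac{1092689728}{421}$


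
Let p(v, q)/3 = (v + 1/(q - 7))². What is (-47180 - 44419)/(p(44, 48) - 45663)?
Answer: 51325973/22328476 ≈ 2.2987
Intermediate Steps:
p(v, q) = 3*(v + 1/(-7 + q))² (p(v, q) = 3*(v + 1/(q - 7))² = 3*(v + 1/(-7 + q))²)
(-47180 - 44419)/(p(44, 48) - 45663) = (-47180 - 44419)/(3*(1 - 7*44 + 48*44)²/(-7 + 48)² - 45663) = -91599/(3*(1 - 308 + 2112)²/41² - 45663) = -91599/(3*(1/1681)*1805² - 45663) = -91599/(3*(1/1681)*3258025 - 45663) = -91599/(9774075/1681 - 45663) = -91599/(-66985428/1681) = -91599*(-1681/66985428) = 51325973/22328476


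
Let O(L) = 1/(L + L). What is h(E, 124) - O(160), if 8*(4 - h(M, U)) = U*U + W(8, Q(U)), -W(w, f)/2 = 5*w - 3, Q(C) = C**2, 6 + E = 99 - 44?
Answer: -610801/320 ≈ -1908.8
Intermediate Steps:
E = 49 (E = -6 + (99 - 44) = -6 + 55 = 49)
W(w, f) = 6 - 10*w (W(w, f) = -2*(5*w - 3) = -2*(-3 + 5*w) = 6 - 10*w)
h(M, U) = 53/4 - U**2/8 (h(M, U) = 4 - (U*U + (6 - 10*8))/8 = 4 - (U**2 + (6 - 80))/8 = 4 - (U**2 - 74)/8 = 4 - (-74 + U**2)/8 = 4 + (37/4 - U**2/8) = 53/4 - U**2/8)
O(L) = 1/(2*L)
h(E, 124) - O(160) = (53/4 - 1/8*124**2) - 1/(2*160) = (53/4 - 1/8*15376) - 1/(2*160) = (53/4 - 1922) - 1*1/320 = -7635/4 - 1/320 = -610801/320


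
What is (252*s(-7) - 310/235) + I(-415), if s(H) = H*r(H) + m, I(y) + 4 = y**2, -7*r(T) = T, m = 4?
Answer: 8058793/47 ≈ 1.7146e+5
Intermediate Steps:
r(T) = -T/7
I(y) = -4 + y**2
s(H) = 4 - H**2/7 (s(H) = H*(-H/7) + 4 = -H**2/7 + 4 = 4 - H**2/7)
(252*s(-7) - 310/235) + I(-415) = (252*(4 - 1/7*(-7)**2) - 310/235) + (-4 + (-415)**2) = (252*(4 - 1/7*49) - 310*1/235) + (-4 + 172225) = (252*(4 - 7) - 62/47) + 172221 = (252*(-3) - 62/47) + 172221 = (-756 - 62/47) + 172221 = -35594/47 + 172221 = 8058793/47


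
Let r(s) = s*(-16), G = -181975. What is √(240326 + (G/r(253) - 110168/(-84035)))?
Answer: √724058456322734995/1735580 ≈ 490.28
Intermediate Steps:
r(s) = -16*s
√(240326 + (G/r(253) - 110168/(-84035))) = √(240326 + (-181975/((-16*253)) - 110168/(-84035))) = √(240326 + (-181975/(-4048) - 110168*(-1/84035))) = √(240326 + (-181975*(-1/4048) + 110168/84035)) = √(240326 + (181975/4048 + 110168/84035)) = √(240326 + 15738229189/340173680) = √(81768318048869/340173680) = √724058456322734995/1735580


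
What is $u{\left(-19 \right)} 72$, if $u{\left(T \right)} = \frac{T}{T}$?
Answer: $72$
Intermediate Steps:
$u{\left(T \right)} = 1$
$u{\left(-19 \right)} 72 = 1 \cdot 72 = 72$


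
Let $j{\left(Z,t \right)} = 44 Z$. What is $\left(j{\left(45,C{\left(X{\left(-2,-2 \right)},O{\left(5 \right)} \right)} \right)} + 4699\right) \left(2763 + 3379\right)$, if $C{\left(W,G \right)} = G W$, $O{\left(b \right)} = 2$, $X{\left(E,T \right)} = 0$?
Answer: $41022418$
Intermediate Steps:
$\left(j{\left(45,C{\left(X{\left(-2,-2 \right)},O{\left(5 \right)} \right)} \right)} + 4699\right) \left(2763 + 3379\right) = \left(44 \cdot 45 + 4699\right) \left(2763 + 3379\right) = \left(1980 + 4699\right) 6142 = 6679 \cdot 6142 = 41022418$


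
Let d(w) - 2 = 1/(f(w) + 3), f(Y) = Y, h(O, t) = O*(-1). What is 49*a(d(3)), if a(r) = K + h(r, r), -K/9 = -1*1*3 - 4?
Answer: 17885/6 ≈ 2980.8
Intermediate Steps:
h(O, t) = -O
K = 63 (K = -9*(-1*1*3 - 4) = -9*(-1*3 - 4) = -9*(-3 - 4) = -9*(-7) = 63)
d(w) = 2 + 1/(3 + w) (d(w) = 2 + 1/(w + 3) = 2 + 1/(3 + w))
a(r) = 63 - r
49*a(d(3)) = 49*(63 - (7 + 2*3)/(3 + 3)) = 49*(63 - (7 + 6)/6) = 49*(63 - 13/6) = 49*(365/6) = 17885/6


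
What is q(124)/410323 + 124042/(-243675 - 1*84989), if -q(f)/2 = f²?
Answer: -30502180447/67429199236 ≈ -0.45236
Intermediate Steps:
q(f) = -2*f²
q(124)/410323 + 124042/(-243675 - 1*84989) = -2*124²/410323 + 124042/(-243675 - 1*84989) = -2*15376*(1/410323) + 124042/(-243675 - 84989) = -30752*1/410323 + 124042/(-328664) = -30752/410323 + 124042*(-1/328664) = -30752/410323 - 62021/164332 = -30502180447/67429199236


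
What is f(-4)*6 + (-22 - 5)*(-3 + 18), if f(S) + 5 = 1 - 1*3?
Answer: -447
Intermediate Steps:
f(S) = -7 (f(S) = -5 + (1 - 1*3) = -5 + (1 - 3) = -5 - 2 = -7)
f(-4)*6 + (-22 - 5)*(-3 + 18) = -7*6 + (-22 - 5)*(-3 + 18) = -42 - 27*15 = -42 - 405 = -447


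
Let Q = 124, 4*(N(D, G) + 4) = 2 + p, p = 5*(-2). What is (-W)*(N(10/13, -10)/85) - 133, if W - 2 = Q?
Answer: -10549/85 ≈ -124.11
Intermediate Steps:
p = -10
N(D, G) = -6 (N(D, G) = -4 + (2 - 10)/4 = -4 + (¼)*(-8) = -4 - 2 = -6)
W = 126 (W = 2 + 124 = 126)
(-W)*(N(10/13, -10)/85) - 133 = (-1*126)*(-6/85) - 133 = -(-756)/85 - 133 = -126*(-6/85) - 133 = 756/85 - 133 = -10549/85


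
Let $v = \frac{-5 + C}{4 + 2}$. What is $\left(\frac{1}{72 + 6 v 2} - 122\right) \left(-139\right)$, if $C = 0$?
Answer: $\frac{1051257}{62} \approx 16956.0$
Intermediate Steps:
$v = - \frac{5}{6}$ ($v = \frac{-5 + 0}{4 + 2} = - \frac{5}{6} \approx -0.83333$)
$\left(\frac{1}{72 + 6 v 2} - 122\right) \left(-139\right) = \left(\frac{1}{72 + 6 \left(- \frac{5}{6}\right) 2} - 122\right) \left(-139\right) = \left(\frac{1}{72 - 10} - 122\right) \left(-139\right) = \left(\frac{1}{62} - 122\right) \left(-139\right) = \left(- \frac{7563}{62}\right) \left(-139\right) = \frac{1051257}{62}$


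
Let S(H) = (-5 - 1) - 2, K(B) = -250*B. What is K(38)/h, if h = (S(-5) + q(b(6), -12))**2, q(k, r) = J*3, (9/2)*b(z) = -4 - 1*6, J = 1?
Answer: -380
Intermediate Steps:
b(z) = -20/9 (b(z) = 2*(-4 - 1*6)/9 = 2*(-4 - 6)/9 = (2/9)*(-10) = -20/9)
q(k, r) = 3 (q(k, r) = 1*3 = 3)
S(H) = -8 (S(H) = -6 - 2 = -8)
h = 25 (h = (-8 + 3)**2 = (-5)**2 = 25)
K(38)/h = -250*38/25 = -9500*1/25 = -380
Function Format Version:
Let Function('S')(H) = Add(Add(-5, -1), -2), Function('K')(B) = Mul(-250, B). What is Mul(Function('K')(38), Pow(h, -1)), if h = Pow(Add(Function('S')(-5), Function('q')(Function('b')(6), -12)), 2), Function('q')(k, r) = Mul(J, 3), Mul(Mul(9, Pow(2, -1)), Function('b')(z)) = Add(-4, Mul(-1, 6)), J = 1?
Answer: -380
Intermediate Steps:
Function('b')(z) = Rational(-20, 9) (Function('b')(z) = Mul(Rational(2, 9), Add(-4, Mul(-1, 6))) = Mul(Rational(2, 9), Add(-4, -6)) = Mul(Rational(2, 9), -10) = Rational(-20, 9))
Function('q')(k, r) = 3 (Function('q')(k, r) = Mul(1, 3) = 3)
Function('S')(H) = -8 (Function('S')(H) = Add(-6, -2) = -8)
h = 25 (h = Pow(Add(-8, 3), 2) = Pow(-5, 2) = 25)
Mul(Function('K')(38), Pow(h, -1)) = Mul(Mul(-250, 38), Pow(25, -1)) = Mul(-9500, Rational(1, 25)) = -380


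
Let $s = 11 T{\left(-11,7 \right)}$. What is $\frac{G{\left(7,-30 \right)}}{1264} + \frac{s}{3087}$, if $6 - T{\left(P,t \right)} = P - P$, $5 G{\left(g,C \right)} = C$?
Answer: $\frac{10817}{650328} \approx 0.016633$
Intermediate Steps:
$G{\left(g,C \right)} = \frac{C}{5}$
$T{\left(P,t \right)} = 6$ ($T{\left(P,t \right)} = 6 - \left(P - P\right) = 6 - 0 = 6 + 0 = 6$)
$s = 66$ ($s = 11 \cdot 6 = 66$)
$\frac{G{\left(7,-30 \right)}}{1264} + \frac{s}{3087} = \frac{\frac{1}{5} \left(-30\right)}{1264} + \frac{66}{3087} = \left(-6\right) \frac{1}{1264} + 66 \cdot \frac{1}{3087} = - \frac{3}{632} + \frac{22}{1029} = \frac{10817}{650328}$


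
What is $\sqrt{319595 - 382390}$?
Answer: $i \sqrt{62795} \approx 250.59 i$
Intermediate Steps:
$\sqrt{319595 - 382390} = \sqrt{-62795} = i \sqrt{62795}$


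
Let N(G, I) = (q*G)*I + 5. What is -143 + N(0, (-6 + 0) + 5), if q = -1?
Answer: -138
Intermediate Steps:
N(G, I) = 5 - G*I (N(G, I) = (-G)*I + 5 = -G*I + 5 = 5 - G*I)
-143 + N(0, (-6 + 0) + 5) = -143 + (5 - 1*0*((-6 + 0) + 5)) = -143 + (5 - 1*0*(-6 + 5)) = -143 + (5 - 1*0*(-1)) = -143 + (5 + 0) = -143 + 5 = -138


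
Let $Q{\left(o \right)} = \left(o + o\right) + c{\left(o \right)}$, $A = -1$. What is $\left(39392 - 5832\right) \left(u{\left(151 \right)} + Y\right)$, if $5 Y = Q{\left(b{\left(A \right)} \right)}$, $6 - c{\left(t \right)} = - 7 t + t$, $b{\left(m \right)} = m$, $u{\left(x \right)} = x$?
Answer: $5054136$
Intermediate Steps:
$c{\left(t \right)} = 6 + 6 t$ ($c{\left(t \right)} = 6 - \left(- 7 t + t\right) = 6 - - 6 t = 6 + 6 t$)
$Q{\left(o \right)} = 6 + 8 o$ ($Q{\left(o \right)} = \left(o + o\right) + \left(6 + 6 o\right) = 2 o + \left(6 + 6 o\right) = 6 + 8 o$)
$Y = - \frac{2}{5}$ ($Y = \frac{6 + 8 \left(-1\right)}{5} = \frac{6 - 8}{5} = \frac{1}{5} \left(-2\right) = - \frac{2}{5} \approx -0.4$)
$\left(39392 - 5832\right) \left(u{\left(151 \right)} + Y\right) = \left(39392 - 5832\right) \left(151 - \frac{2}{5}\right) = 33560 \cdot \frac{753}{5} = 5054136$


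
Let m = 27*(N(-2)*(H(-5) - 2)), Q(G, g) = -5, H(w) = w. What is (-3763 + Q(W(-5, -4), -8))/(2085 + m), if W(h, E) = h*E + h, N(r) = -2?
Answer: -1256/821 ≈ -1.5298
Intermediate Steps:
W(h, E) = h + E*h (W(h, E) = E*h + h = h + E*h)
m = 378 (m = 27*(-2*(-5 - 2)) = 27*(-2*(-7)) = 27*14 = 378)
(-3763 + Q(W(-5, -4), -8))/(2085 + m) = (-3763 - 5)/(2085 + 378) = -3768/2463 = -3768*1/2463 = -1256/821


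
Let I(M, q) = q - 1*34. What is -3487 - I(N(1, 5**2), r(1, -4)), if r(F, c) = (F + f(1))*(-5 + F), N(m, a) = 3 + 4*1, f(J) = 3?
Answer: -3437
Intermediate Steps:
N(m, a) = 7 (N(m, a) = 3 + 4 = 7)
r(F, c) = (-5 + F)*(3 + F) (r(F, c) = (F + 3)*(-5 + F) = (3 + F)*(-5 + F) = (-5 + F)*(3 + F))
I(M, q) = -34 + q (I(M, q) = q - 34 = -34 + q)
-3487 - I(N(1, 5**2), r(1, -4)) = -3487 - (-34 + (-15 + 1**2 - 2*1)) = -3487 - (-34 + (-15 + 1 - 2)) = -3487 - (-34 - 16) = -3487 - 1*(-50) = -3487 + 50 = -3437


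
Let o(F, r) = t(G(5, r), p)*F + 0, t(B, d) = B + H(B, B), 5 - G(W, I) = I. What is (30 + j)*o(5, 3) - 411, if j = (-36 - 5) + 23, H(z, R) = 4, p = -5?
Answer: -51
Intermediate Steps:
G(W, I) = 5 - I
t(B, d) = 4 + B (t(B, d) = B + 4 = 4 + B)
o(F, r) = F*(9 - r) (o(F, r) = (4 + (5 - r))*F + 0 = (9 - r)*F + 0 = F*(9 - r) + 0 = F*(9 - r))
j = -18 (j = -41 + 23 = -18)
(30 + j)*o(5, 3) - 411 = (30 - 18)*(5*(9 - 1*3)) - 411 = 12*(5*(9 - 3)) - 411 = 12*(5*6) - 411 = 12*30 - 411 = 360 - 411 = -51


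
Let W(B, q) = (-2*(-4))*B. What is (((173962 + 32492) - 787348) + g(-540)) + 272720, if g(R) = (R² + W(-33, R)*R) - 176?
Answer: 125810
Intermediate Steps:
W(B, q) = 8*B
g(R) = -176 + R² - 264*R (g(R) = (R² + (8*(-33))*R) - 176 = (R² - 264*R) - 176 = -176 + R² - 264*R)
(((173962 + 32492) - 787348) + g(-540)) + 272720 = (((173962 + 32492) - 787348) + (-176 + (-540)² - 264*(-540))) + 272720 = ((206454 - 787348) + (-176 + 291600 + 142560)) + 272720 = (-580894 + 433984) + 272720 = -146910 + 272720 = 125810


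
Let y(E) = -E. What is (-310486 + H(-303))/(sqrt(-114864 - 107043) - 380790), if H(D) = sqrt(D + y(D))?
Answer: 39409987980/48333748669 + 310486*I*sqrt(221907)/145001246007 ≈ 0.81537 + 0.0010087*I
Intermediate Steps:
H(D) = 0 (H(D) = sqrt(D - D) = sqrt(0) = 0)
(-310486 + H(-303))/(sqrt(-114864 - 107043) - 380790) = (-310486 + 0)/(sqrt(-114864 - 107043) - 380790) = -310486/(sqrt(-221907) - 380790) = -310486/(I*sqrt(221907) - 380790) = -310486/(-380790 + I*sqrt(221907))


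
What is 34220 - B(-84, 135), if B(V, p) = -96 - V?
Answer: 34232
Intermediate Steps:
34220 - B(-84, 135) = 34220 - (-96 - 1*(-84)) = 34220 - (-96 + 84) = 34220 - 1*(-12) = 34220 + 12 = 34232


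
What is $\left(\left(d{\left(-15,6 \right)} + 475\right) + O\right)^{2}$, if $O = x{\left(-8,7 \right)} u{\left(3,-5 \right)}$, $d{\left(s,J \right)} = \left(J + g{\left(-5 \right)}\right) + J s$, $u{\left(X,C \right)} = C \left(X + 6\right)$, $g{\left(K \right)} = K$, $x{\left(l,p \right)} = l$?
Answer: $556516$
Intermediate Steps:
$u{\left(X,C \right)} = C \left(6 + X\right)$
$d{\left(s,J \right)} = -5 + J + J s$ ($d{\left(s,J \right)} = \left(J - 5\right) + J s = \left(-5 + J\right) + J s = -5 + J + J s$)
$O = 360$ ($O = - 8 \left(- 5 \left(6 + 3\right)\right) = - 8 \left(\left(-5\right) 9\right) = \left(-8\right) \left(-45\right) = 360$)
$\left(\left(d{\left(-15,6 \right)} + 475\right) + O\right)^{2} = \left(\left(\left(-5 + 6 + 6 \left(-15\right)\right) + 475\right) + 360\right)^{2} = \left(\left(\left(-5 + 6 - 90\right) + 475\right) + 360\right)^{2} = \left(\left(-89 + 475\right) + 360\right)^{2} = \left(386 + 360\right)^{2} = 746^{2} = 556516$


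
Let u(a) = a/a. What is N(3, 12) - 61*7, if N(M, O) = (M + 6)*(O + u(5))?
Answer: -310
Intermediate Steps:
u(a) = 1
N(M, O) = (1 + O)*(6 + M) (N(M, O) = (M + 6)*(O + 1) = (6 + M)*(1 + O) = (1 + O)*(6 + M))
N(3, 12) - 61*7 = (6 + 3 + 6*12 + 3*12) - 61*7 = (6 + 3 + 72 + 36) - 427 = 117 - 427 = -310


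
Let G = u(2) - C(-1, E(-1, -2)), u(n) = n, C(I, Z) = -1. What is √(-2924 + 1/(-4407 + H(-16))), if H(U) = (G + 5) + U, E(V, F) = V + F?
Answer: I*√56995270315/4415 ≈ 54.074*I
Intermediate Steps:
E(V, F) = F + V
G = 3 (G = 2 - 1*(-1) = 2 + 1 = 3)
H(U) = 8 + U (H(U) = (3 + 5) + U = 8 + U)
√(-2924 + 1/(-4407 + H(-16))) = √(-2924 + 1/(-4407 + (8 - 16))) = √(-2924 + 1/(-4407 - 8)) = √(-2924 + 1/(-4415)) = √(-2924 - 1/4415) = √(-12909461/4415) = I*√56995270315/4415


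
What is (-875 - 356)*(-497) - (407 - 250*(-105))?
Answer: 585150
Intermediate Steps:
(-875 - 356)*(-497) - (407 - 250*(-105)) = -1231*(-497) - (407 + 26250) = 611807 - 1*26657 = 611807 - 26657 = 585150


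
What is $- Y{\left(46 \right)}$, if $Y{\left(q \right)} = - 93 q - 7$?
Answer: $4285$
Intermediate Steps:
$Y{\left(q \right)} = -7 - 93 q$
$- Y{\left(46 \right)} = - (-7 - 4278) = \left(-1\right) \left(-4285\right) = 4285$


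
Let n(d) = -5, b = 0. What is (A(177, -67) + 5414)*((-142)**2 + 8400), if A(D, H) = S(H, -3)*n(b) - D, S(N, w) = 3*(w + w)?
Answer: 152160428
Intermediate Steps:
S(N, w) = 6*w (S(N, w) = 3*(2*w) = 6*w)
A(D, H) = 90 - D (A(D, H) = (6*(-3))*(-5) - D = -18*(-5) - D = 90 - D)
(A(177, -67) + 5414)*((-142)**2 + 8400) = ((90 - 1*177) + 5414)*((-142)**2 + 8400) = ((90 - 177) + 5414)*(20164 + 8400) = (-87 + 5414)*28564 = 5327*28564 = 152160428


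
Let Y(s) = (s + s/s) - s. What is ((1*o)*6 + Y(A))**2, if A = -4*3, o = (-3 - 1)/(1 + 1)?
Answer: 121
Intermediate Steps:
o = -2 (o = -4/2 = -4*1/2 = -2)
A = -12
Y(s) = 1 (Y(s) = (s + 1) - s = (1 + s) - s = 1)
((1*o)*6 + Y(A))**2 = ((1*(-2))*6 + 1)**2 = (-2*6 + 1)**2 = (-12 + 1)**2 = (-11)**2 = 121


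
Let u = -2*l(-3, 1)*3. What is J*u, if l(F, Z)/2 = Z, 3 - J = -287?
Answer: -3480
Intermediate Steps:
J = 290 (J = 3 - 1*(-287) = 3 + 287 = 290)
l(F, Z) = 2*Z
u = -12 (u = -4*3 = -12)
J*u = 290*(-12) = -3480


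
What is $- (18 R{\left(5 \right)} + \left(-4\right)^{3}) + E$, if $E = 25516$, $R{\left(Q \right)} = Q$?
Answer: $25490$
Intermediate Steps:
$- (18 R{\left(5 \right)} + \left(-4\right)^{3}) + E = - (18 \cdot 5 + \left(-4\right)^{3}) + 25516 = - (90 - 64) + 25516 = \left(-1\right) 26 + 25516 = -26 + 25516 = 25490$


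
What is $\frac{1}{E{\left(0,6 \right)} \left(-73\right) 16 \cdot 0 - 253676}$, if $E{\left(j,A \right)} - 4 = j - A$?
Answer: $- \frac{1}{253676} \approx -3.942 \cdot 10^{-6}$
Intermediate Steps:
$E{\left(j,A \right)} = 4 + j - A$ ($E{\left(j,A \right)} = 4 - \left(A - j\right) = 4 + j - A$)
$\frac{1}{E{\left(0,6 \right)} \left(-73\right) 16 \cdot 0 - 253676} = \frac{1}{\left(4 + 0 - 6\right) \left(-73\right) 16 \cdot 0 - 253676} = \frac{1}{\left(4 + 0 - 6\right) \left(-73\right) 0 - 253676} = \frac{1}{\left(-2\right) \left(-73\right) 0 - 253676} = \frac{1}{146 \cdot 0 - 253676} = \frac{1}{0 - 253676} = \frac{1}{-253676} = - \frac{1}{253676}$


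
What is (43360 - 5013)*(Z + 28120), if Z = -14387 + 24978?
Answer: 1484450717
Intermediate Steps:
Z = 10591
(43360 - 5013)*(Z + 28120) = (43360 - 5013)*(10591 + 28120) = 38347*38711 = 1484450717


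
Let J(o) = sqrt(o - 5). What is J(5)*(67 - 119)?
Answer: 0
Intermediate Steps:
J(o) = sqrt(-5 + o)
J(5)*(67 - 119) = sqrt(-5 + 5)*(67 - 119) = sqrt(0)*(-52) = 0*(-52) = 0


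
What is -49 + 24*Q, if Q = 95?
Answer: 2231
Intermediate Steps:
-49 + 24*Q = -49 + 24*95 = -49 + 2280 = 2231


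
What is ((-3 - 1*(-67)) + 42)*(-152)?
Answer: -16112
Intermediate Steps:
((-3 - 1*(-67)) + 42)*(-152) = ((-3 + 67) + 42)*(-152) = (64 + 42)*(-152) = 106*(-152) = -16112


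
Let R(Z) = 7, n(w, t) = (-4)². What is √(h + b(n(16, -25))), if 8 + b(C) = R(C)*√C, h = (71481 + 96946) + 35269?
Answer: 2*√50929 ≈ 451.35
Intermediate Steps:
n(w, t) = 16
h = 203696 (h = 168427 + 35269 = 203696)
b(C) = -8 + 7*√C
√(h + b(n(16, -25))) = √(203696 + (-8 + 7*√16)) = √(203696 + (-8 + 7*4)) = √(203696 + (-8 + 28)) = √(203696 + 20) = √203716 = 2*√50929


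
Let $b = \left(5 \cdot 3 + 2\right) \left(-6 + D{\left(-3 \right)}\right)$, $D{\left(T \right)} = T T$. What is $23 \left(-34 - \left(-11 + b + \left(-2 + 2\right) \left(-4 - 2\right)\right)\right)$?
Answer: $-1702$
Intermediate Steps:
$D{\left(T \right)} = T^{2}$
$b = 51$ ($b = \left(5 \cdot 3 + 2\right) \left(-6 + \left(-3\right)^{2}\right) = \left(15 + 2\right) \left(-6 + 9\right) = 17 \cdot 3 = 51$)
$23 \left(-34 - \left(-11 + b + \left(-2 + 2\right) \left(-4 - 2\right)\right)\right) = 23 \left(-34 - \left(40 + \left(-2 + 2\right) \left(-4 - 2\right)\right)\right) = 23 \left(-34 + \left(11 - \left(51 + 0 \left(-6\right)\right)\right)\right) = 23 \left(-34 + \left(11 - \left(51 + 0\right)\right)\right) = 23 \left(-34 + \left(11 - 51\right)\right) = 23 \left(-34 - 40\right) = 23 \left(-74\right) = -1702$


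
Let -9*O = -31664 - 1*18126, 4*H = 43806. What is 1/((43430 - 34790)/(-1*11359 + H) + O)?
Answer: 1467/8084666 ≈ 0.00018145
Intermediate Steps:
H = 21903/2 (H = (¼)*43806 = 21903/2 ≈ 10952.)
O = 49790/9 (O = -(-31664 - 1*18126)/9 = -(-31664 - 18126)/9 = -⅑*(-49790) = 49790/9 ≈ 5532.2)
1/((43430 - 34790)/(-1*11359 + H) + O) = 1/((43430 - 34790)/(-1*11359 + 21903/2) + 49790/9) = 1/(8640/(-11359 + 21903/2) + 49790/9) = 1/(8640/(-815/2) + 49790/9) = 1/(8640*(-2/815) + 49790/9) = 1/(-3456/163 + 49790/9) = 1/(8084666/1467) = 1467/8084666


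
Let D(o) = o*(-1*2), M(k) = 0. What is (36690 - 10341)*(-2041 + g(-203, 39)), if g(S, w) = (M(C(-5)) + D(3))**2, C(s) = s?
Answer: -52829745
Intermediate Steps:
D(o) = -2*o (D(o) = o*(-2) = -2*o)
g(S, w) = 36 (g(S, w) = (0 - 2*3)**2 = (0 - 6)**2 = (-6)**2 = 36)
(36690 - 10341)*(-2041 + g(-203, 39)) = (36690 - 10341)*(-2041 + 36) = 26349*(-2005) = -52829745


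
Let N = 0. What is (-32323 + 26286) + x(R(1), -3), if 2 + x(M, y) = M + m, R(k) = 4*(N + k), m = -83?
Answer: -6118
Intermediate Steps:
R(k) = 4*k (R(k) = 4*(0 + k) = 4*k)
x(M, y) = -85 + M (x(M, y) = -2 + (M - 83) = -2 + (-83 + M) = -85 + M)
(-32323 + 26286) + x(R(1), -3) = (-32323 + 26286) + (-85 + 4*1) = -6037 + (-85 + 4) = -6037 - 81 = -6118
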